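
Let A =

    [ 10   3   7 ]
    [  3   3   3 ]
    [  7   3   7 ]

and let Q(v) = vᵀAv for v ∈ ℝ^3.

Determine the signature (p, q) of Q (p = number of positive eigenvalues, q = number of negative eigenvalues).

(3, 0)

Applying the same elementary operations to the rows and columns of A produces a congruent diagonal matrix with entries 10, 21/10, 12/7.
Counting signs: 3 positive.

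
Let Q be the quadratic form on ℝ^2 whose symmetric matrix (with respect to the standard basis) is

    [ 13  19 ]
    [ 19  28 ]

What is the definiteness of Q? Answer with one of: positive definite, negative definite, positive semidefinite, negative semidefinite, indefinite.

An LDLᵀ factorisation of A has diagonal entries 13, 3/13.
That gives 2 positive pivots.
Hence Q is positive definite.

positive definite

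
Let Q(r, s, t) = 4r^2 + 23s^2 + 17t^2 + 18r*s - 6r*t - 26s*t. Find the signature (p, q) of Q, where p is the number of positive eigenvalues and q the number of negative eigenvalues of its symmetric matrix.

The associated matrix is A = [[4, 9, -3], [9, 23, -13], [-3, -13, 17]].
An LDLᵀ factorisation of A has diagonal entries 4, 11/4, 6/11.
Counting signs: 3 positive.

(3, 0)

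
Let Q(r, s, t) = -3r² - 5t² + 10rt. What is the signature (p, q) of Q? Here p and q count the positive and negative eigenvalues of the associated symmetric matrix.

(1, 1)

Write A = [[-3, 0, 5], [0, 0, 0], [5, 0, -5]].
Applying the same elementary operations to the rows and columns of A produces a congruent diagonal matrix with entries -3, 0, 10/3.
That gives 1 positive, 1 negative, 1 zero pivots.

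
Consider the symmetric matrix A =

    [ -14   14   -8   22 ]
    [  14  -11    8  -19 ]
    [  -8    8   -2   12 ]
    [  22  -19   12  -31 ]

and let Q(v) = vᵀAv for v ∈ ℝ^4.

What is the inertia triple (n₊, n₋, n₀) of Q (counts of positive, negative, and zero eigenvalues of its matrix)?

(3, 1, 0)

Congruent diagonalization of A (simultaneous row and column reduction) yields pivots -14, 3, 18/7, 4/9.
That gives 3 positive, 1 negative pivots.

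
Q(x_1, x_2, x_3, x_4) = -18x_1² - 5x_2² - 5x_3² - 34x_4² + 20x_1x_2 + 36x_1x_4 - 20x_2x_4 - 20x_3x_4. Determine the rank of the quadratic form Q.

4

Write A = [[-18, 10, 0, 18], [10, -5, 0, -10], [0, 0, -5, -10], [18, -10, -10, -34]].
Row-reducing A symmetrically gives the diagonal entries -18, 5/9, -5, 4.
Counting signs: 2 positive, 2 negative.
The rank is the number of nonzero pivots: 4.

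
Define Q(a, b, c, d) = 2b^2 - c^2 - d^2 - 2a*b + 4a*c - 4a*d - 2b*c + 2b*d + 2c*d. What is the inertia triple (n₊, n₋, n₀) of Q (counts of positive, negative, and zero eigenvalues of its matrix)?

The symmetric matrix is A = [[0, -1, 2, -2], [-1, 2, -1, 1], [2, -1, -1, 1], [-2, 1, 1, -1]].
By Sylvester's law of inertia any congruent diagonalization of A has 2 positive, 1 negative and 1 zero entries.

(2, 1, 1)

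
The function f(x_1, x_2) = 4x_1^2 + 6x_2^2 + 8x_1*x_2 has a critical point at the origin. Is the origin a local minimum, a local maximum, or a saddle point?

The Hessian at the origin is H = [[8, 8], [8, 12]].
det H = 8·12 − (8)² = 32 > 0 and H[1,1] = 8 > 0, so H is positive definite.
Therefore the origin is a local minimum.

local minimum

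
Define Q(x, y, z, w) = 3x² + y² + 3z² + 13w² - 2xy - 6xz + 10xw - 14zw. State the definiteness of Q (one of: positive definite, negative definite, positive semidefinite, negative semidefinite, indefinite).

indefinite

The associated matrix is A = [[3, -1, -3, 5], [-1, 1, 0, 0], [-3, 0, 3, -7], [5, 0, -7, 13]].
Symmetric row and column elimination reduces A to a congruent diagonal form with pivots 3, 2/3, -3/2, 2/3.
So there are 3 positive, 1 negative pivots.
Hence Q is indefinite.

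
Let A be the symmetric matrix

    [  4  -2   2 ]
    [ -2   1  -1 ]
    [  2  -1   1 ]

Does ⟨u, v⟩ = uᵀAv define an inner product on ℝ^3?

no

Symmetric row and column elimination reduces A to a congruent diagonal form with pivots 4, 0, 0.
Counting signs: 1 positive, 2 zero.
Hence Q is positive semidefinite.
⟨·,·⟩ is an inner product exactly when A is positive definite.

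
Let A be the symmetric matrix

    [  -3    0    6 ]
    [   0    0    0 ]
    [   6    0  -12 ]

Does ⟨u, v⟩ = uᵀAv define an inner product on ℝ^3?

Row-reducing A symmetrically gives the diagonal entries -3, 0, 0.
Counting signs: 1 negative, 2 zero.
Hence Q is negative semidefinite.
⟨·,·⟩ is an inner product exactly when A is positive definite.

no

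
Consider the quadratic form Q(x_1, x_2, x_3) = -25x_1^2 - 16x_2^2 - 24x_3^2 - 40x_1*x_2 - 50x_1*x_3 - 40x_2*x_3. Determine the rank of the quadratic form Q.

2

The symmetric matrix is A = [[-25, -20, -25], [-20, -16, -20], [-25, -20, -24]].
Congruent diagonalization of A (simultaneous row and column reduction) yields pivots -25, 0, 1.
So there are 1 positive, 1 negative, 1 zero pivots.
The rank is the number of nonzero pivots: 2.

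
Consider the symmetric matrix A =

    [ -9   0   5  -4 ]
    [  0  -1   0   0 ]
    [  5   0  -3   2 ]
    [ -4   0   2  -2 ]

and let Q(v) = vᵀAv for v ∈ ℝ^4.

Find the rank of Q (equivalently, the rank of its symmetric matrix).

3

Symmetric row and column elimination reduces A to a congruent diagonal form with pivots -9, -1, -2/9, 0.
Counting signs: 3 negative, 1 zero.
The rank is the number of nonzero pivots: 3.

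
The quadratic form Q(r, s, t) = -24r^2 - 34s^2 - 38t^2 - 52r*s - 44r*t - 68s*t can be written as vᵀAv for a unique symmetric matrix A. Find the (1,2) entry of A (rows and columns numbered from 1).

The coefficient of r·s in Q is -52. For a symmetric A this equals A[1,2] + A[2,1] = 2·A[1,2].
So A[1,2] = -52/2 = -26.

-26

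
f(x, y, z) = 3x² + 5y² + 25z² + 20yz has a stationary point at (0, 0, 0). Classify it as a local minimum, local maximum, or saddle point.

The Hessian at the origin is H = [[6, 0, 0], [0, 10, 20], [0, 20, 50]].
An LDLᵀ factorisation of H has diagonal entries 6, 10, 10.
That gives 3 positive pivots.
H is positive definite, so the origin is a strict local minimum.

local minimum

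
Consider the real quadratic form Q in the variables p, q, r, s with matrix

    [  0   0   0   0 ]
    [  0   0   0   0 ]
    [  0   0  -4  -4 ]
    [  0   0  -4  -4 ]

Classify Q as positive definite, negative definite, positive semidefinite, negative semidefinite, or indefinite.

Row-reducing A symmetrically gives the diagonal entries 0, 0, -4, 0.
That gives 1 negative, 3 zero pivots.
Hence Q is negative semidefinite.

negative semidefinite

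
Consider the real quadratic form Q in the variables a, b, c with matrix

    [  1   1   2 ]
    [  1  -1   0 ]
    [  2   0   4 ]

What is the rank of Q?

An LDLᵀ factorisation of A has diagonal entries 1, -2, 2.
So there are 2 positive, 1 negative pivots.
The rank is the number of nonzero pivots: 3.

3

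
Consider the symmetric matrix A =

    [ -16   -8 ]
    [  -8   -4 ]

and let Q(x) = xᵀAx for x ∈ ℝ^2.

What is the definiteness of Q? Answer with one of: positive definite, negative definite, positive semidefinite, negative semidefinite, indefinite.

Applying the same elementary operations to the rows and columns of A produces a congruent diagonal matrix with entries -16, 0.
That gives 1 negative, 1 zero pivots.
Hence Q is negative semidefinite.

negative semidefinite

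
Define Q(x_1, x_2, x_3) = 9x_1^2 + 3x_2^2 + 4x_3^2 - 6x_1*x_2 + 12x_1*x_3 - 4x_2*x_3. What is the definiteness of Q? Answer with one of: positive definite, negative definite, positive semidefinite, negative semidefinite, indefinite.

The symmetric matrix is A = [[9, -3, 6], [-3, 3, -2], [6, -2, 4]].
Symmetric row and column elimination reduces A to a congruent diagonal form with pivots 9, 2, 0.
So there are 2 positive, 1 zero pivots.
Hence Q is positive semidefinite.

positive semidefinite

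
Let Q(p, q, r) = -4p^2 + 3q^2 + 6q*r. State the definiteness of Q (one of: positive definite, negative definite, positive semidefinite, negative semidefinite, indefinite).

indefinite

The symmetric matrix is A = [[-4, 0, 0], [0, 3, 3], [0, 3, 0]].
Row-reducing A symmetrically gives the diagonal entries -4, 3, -3.
So there are 1 positive, 2 negative pivots.
Hence Q is indefinite.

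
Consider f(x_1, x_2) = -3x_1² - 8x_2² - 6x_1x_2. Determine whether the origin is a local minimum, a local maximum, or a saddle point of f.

local maximum

The Hessian at the origin is H = [[-6, -6], [-6, -16]].
det H = -6·-16 − (-6)² = 60 > 0 and H[1,1] = -6 < 0, so H is negative definite.
Therefore the origin is a local maximum.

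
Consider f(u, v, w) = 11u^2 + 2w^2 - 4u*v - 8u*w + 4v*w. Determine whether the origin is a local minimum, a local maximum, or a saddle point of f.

The Hessian at the origin is H = [[22, -4, -8], [-4, 0, 4], [-8, 4, 4]].
Row-reducing H symmetrically gives the diagonal entries 22, -8/11, 10.
That gives 2 positive, 1 negative pivots.
H is indefinite, so the origin is a saddle point.

saddle point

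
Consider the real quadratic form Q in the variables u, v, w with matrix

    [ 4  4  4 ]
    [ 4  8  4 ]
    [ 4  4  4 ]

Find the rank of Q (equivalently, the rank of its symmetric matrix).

2

Symmetric row and column elimination reduces A to a congruent diagonal form with pivots 4, 4, 0.
So there are 2 positive, 1 zero pivots.
The rank is the number of nonzero pivots: 2.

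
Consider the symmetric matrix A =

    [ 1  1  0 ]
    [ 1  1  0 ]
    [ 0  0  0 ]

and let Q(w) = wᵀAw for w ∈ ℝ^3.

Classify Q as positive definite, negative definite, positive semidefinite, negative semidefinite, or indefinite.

positive semidefinite

Symmetric row and column elimination reduces A to a congruent diagonal form with pivots 1, 0, 0.
So there are 1 positive, 2 zero pivots.
Hence Q is positive semidefinite.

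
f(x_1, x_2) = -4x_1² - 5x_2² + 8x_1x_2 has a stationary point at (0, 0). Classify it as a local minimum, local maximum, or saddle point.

local maximum

The Hessian at the origin is H = [[-8, 8], [8, -10]].
det H = -8·-10 − (8)² = 16 > 0 and H[1,1] = -8 < 0, so H is negative definite.
Therefore the origin is a local maximum.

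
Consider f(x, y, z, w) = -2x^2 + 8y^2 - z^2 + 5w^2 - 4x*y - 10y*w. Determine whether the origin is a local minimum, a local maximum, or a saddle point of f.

The Hessian at the origin is H = [[-4, -4, 0, 0], [-4, 16, 0, -10], [0, 0, -2, 0], [0, -10, 0, 10]].
Congruent diagonalization of H (simultaneous row and column reduction) yields pivots -4, 20, -2, 5.
That gives 2 positive, 2 negative pivots.
H is indefinite, so the origin is a saddle point.

saddle point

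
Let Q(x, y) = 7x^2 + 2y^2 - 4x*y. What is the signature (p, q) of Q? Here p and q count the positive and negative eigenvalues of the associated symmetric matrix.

(2, 0)

Write A = [[7, -2], [-2, 2]].
Row-reducing A symmetrically gives the diagonal entries 7, 10/7.
Counting signs: 2 positive.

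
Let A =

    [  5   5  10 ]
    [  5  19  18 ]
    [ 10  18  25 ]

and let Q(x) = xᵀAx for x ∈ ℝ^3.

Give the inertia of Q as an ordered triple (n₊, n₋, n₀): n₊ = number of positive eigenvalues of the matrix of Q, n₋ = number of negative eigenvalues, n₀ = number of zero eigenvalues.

Applying the same elementary operations to the rows and columns of A produces a congruent diagonal matrix with entries 5, 14, 3/7.
That gives 3 positive pivots.

(3, 0, 0)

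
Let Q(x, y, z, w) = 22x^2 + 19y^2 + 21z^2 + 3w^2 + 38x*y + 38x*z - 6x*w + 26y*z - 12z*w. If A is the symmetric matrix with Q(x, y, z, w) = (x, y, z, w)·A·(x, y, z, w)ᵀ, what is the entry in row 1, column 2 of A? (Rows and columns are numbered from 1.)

The coefficient of x·y in Q is 38. For a symmetric A this equals A[1,2] + A[2,1] = 2·A[1,2].
So A[1,2] = 38/2 = 19.

19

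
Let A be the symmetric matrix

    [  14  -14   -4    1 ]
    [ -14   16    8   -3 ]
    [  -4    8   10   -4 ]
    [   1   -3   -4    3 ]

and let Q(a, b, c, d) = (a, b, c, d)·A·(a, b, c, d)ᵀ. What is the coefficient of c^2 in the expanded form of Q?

10

The coefficient of c^2 is the diagonal entry A[3,3] = 10.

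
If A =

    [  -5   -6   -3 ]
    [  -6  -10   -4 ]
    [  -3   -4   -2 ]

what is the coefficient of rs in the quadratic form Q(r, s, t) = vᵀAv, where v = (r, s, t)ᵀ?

The coefficient of rs is A[1,2] + A[2,1] = 2·(-6) = -12.

-12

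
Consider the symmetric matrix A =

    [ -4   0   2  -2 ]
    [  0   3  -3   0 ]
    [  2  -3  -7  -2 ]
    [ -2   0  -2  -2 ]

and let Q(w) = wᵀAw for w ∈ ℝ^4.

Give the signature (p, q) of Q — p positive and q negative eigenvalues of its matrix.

(1, 2)

Applying the same elementary operations to the rows and columns of A produces a congruent diagonal matrix with entries -4, 3, -9, 0.
Counting signs: 1 positive, 2 negative, 1 zero.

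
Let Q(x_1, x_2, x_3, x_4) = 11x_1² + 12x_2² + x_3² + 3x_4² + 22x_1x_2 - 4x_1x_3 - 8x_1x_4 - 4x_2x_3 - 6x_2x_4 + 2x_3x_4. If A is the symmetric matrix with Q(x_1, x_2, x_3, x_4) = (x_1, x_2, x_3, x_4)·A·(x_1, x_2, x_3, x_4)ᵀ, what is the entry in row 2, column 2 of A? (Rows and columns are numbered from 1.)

The coefficient of x_2² in Q is 12, and that is exactly A[2,2].

12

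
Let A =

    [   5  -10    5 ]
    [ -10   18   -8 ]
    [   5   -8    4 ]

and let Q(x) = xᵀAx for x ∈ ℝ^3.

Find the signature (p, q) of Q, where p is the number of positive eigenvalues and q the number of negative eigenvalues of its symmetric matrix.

Row-reducing A symmetrically gives the diagonal entries 5, -2, 1.
So there are 2 positive, 1 negative pivots.

(2, 1)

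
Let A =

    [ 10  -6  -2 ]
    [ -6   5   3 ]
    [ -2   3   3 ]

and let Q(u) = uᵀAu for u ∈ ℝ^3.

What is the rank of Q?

Congruent diagonalization of A (simultaneous row and column reduction) yields pivots 10, 7/5, 2/7.
That gives 3 positive pivots.
The rank is the number of nonzero pivots: 3.

3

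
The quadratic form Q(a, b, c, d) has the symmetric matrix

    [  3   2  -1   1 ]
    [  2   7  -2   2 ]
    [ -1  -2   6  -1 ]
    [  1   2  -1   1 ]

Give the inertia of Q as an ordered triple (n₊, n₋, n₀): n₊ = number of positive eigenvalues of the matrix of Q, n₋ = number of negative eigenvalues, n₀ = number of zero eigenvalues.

(4, 0, 0)

Applying the same elementary operations to the rows and columns of A produces a congruent diagonal matrix with entries 3, 17/3, 91/17, 30/91.
Counting signs: 4 positive.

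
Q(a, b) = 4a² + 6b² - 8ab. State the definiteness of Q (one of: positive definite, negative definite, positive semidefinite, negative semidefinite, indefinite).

positive definite

The symmetric matrix of Q is A = [[4, -4], [-4, 6]].
Leading principal minors: Δ_1 = 4, Δ_2 = 8.
All leading principal minors are positive, so by Sylvester's criterion Q is positive definite.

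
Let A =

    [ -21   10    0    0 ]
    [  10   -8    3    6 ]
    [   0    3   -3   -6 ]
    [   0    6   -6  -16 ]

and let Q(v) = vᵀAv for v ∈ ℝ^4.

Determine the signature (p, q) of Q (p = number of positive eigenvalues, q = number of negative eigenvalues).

(0, 4)

Congruent diagonalization of A (simultaneous row and column reduction) yields pivots -21, -68/21, -15/68, -4.
So there are 4 negative pivots.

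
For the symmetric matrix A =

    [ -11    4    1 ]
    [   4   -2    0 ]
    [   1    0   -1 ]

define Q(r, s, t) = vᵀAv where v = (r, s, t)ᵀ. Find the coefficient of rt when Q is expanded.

2

The coefficient of rt is A[1,3] + A[3,1] = 2·1 = 2.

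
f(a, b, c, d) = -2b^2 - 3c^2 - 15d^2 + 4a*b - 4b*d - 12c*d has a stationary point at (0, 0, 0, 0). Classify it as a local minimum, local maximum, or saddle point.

saddle point

The Hessian at the origin is H = [[0, 4, 0, 0], [4, -4, 0, -4], [0, 0, -6, -12], [0, -4, -12, -30]].
H is indefinite, so the origin is a saddle point.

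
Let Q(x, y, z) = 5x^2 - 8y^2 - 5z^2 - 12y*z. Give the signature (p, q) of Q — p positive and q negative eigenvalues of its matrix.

Write A = [[5, 0, 0], [0, -8, -6], [0, -6, -5]].
An LDLᵀ factorisation of A has diagonal entries 5, -8, -1/2.
Counting signs: 1 positive, 2 negative.

(1, 2)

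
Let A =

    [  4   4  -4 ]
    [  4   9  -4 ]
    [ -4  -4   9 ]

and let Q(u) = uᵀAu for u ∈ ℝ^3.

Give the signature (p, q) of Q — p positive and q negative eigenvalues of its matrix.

(3, 0)

Congruent diagonalization of A (simultaneous row and column reduction) yields pivots 4, 5, 5.
That gives 3 positive pivots.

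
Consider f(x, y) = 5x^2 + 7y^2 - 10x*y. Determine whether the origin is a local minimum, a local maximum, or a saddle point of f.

The Hessian at the origin is H = [[10, -10], [-10, 14]].
det H = 10·14 − (-10)² = 40 > 0 and H[1,1] = 10 > 0, so H is positive definite.
Therefore the origin is a local minimum.

local minimum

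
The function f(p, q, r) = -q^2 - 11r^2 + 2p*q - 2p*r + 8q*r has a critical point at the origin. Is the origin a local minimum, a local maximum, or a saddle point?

The Hessian at the origin is H = [[0, 2, -2], [2, -2, 8], [-2, 8, -22]].
H is indefinite, so the origin is a saddle point.

saddle point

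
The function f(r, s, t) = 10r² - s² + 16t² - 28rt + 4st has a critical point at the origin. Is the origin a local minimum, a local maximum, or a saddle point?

saddle point

The Hessian at the origin is H = [[20, 0, -28], [0, -2, 4], [-28, 4, 32]].
Symmetric row and column elimination reduces H to a congruent diagonal form with pivots 20, -2, 4/5.
Counting signs: 2 positive, 1 negative.
H is indefinite, so the origin is a saddle point.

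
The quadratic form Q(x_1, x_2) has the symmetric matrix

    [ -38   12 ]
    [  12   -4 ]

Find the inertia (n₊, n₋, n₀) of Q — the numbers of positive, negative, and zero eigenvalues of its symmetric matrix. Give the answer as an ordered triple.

Applying the same elementary operations to the rows and columns of A produces a congruent diagonal matrix with entries -38, -4/19.
That gives 2 negative pivots.

(0, 2, 0)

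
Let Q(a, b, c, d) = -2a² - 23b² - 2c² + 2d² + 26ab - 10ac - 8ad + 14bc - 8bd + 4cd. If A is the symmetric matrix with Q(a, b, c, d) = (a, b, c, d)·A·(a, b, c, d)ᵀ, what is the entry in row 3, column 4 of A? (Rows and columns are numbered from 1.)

2

The coefficient of c·d in Q is 4. For a symmetric A this equals A[3,4] + A[4,3] = 2·A[3,4].
So A[3,4] = 4/2 = 2.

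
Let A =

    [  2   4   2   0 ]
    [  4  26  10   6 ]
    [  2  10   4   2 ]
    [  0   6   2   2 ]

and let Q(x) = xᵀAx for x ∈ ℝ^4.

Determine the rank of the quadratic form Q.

2

Row-reducing A symmetrically gives the diagonal entries 2, 18, 0, 0.
So there are 2 positive, 2 zero pivots.
The rank is the number of nonzero pivots: 2.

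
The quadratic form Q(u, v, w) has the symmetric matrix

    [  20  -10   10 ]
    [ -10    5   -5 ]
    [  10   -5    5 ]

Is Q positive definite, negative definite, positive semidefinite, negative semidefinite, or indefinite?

positive semidefinite

Row-reducing A symmetrically gives the diagonal entries 20, 0, 0.
That gives 1 positive, 2 zero pivots.
Hence Q is positive semidefinite.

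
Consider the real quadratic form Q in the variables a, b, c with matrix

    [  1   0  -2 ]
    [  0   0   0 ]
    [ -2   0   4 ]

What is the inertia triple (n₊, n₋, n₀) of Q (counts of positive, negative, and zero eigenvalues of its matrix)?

Applying the same elementary operations to the rows and columns of A produces a congruent diagonal matrix with entries 1, 0, 0.
That gives 1 positive, 2 zero pivots.

(1, 0, 2)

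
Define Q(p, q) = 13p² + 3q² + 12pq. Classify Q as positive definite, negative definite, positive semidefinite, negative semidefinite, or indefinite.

The symmetric matrix of Q is [[13, 6], [6, 3]].
For the 2×2 matrix [[13, 6], [6, 3]]: det = 13·3 − (6)² = 3, trace = 16.
det > 0 so both eigenvalues share the sign of the trace; trace = 16 > 0 ⇒ both positive.

positive definite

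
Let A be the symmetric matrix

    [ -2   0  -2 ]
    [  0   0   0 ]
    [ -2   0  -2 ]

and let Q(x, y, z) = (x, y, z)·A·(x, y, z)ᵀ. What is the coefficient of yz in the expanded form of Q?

The coefficient of yz is A[2,3] + A[3,2] = 2·0 = 0.

0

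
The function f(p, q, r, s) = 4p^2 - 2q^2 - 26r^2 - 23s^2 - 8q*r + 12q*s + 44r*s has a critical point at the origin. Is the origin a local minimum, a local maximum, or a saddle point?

The Hessian at the origin is H = [[8, 0, 0, 0], [0, -4, -8, 12], [0, -8, -52, 44], [0, 12, 44, -46]].
Row-reducing H symmetrically gives the diagonal entries 8, -4, -36, 10/9.
That gives 2 positive, 2 negative pivots.
H is indefinite, so the origin is a saddle point.

saddle point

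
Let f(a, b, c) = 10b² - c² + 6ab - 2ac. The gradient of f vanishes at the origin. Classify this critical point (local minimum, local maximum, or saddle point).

The Hessian at the origin is H = [[0, 6, -2], [6, 20, 0], [-2, 0, -2]].
H is indefinite, so the origin is a saddle point.

saddle point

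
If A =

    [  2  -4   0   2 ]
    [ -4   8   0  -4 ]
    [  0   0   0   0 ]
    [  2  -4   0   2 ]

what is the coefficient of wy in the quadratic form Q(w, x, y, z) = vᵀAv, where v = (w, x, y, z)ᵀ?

0

The coefficient of wy is A[1,3] + A[3,1] = 2·0 = 0.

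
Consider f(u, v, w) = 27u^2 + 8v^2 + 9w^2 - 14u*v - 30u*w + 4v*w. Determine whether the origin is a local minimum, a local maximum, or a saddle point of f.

local minimum

The Hessian at the origin is H = [[54, -14, -30], [-14, 16, 4], [-30, 4, 18]].
An LDLᵀ factorisation of H has diagonal entries 54, 334/27, 30/167.
Counting signs: 3 positive.
H is positive definite, so the origin is a strict local minimum.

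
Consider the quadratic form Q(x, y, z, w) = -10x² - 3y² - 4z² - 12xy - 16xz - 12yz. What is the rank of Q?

Write A = [[-10, -6, -8, 0], [-6, -3, -6, 0], [-8, -6, -4, 0], [0, 0, 0, 0]].
Symmetric row and column elimination reduces A to a congruent diagonal form with pivots -10, 3/5, 0, 0.
Counting signs: 1 positive, 1 negative, 2 zero.
The rank is the number of nonzero pivots: 2.

2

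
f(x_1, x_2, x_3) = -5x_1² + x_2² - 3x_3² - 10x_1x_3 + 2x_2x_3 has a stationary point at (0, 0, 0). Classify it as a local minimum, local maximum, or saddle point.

The Hessian at the origin is H = [[-10, 0, -10], [0, 2, 2], [-10, 2, -6]].
Congruent diagonalization of H (simultaneous row and column reduction) yields pivots -10, 2, 2.
So there are 2 positive, 1 negative pivots.
H is indefinite, so the origin is a saddle point.

saddle point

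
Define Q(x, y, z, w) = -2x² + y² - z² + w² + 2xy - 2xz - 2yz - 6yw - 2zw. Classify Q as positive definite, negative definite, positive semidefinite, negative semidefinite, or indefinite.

The associated matrix is A = [[-2, 1, -1, 0], [1, 1, -1, -3], [-1, -1, -1, -1], [0, -3, -1, 1]].
An LDLᵀ factorisation of A has diagonal entries -2, 3/2, -2, 3.
That gives 2 positive, 2 negative pivots.
Hence Q is indefinite.

indefinite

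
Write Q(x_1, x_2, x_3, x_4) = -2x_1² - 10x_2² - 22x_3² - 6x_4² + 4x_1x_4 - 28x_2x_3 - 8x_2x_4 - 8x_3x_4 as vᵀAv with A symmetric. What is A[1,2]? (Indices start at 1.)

The coefficient of x_1·x_2 in Q is 0. For a symmetric A this equals A[1,2] + A[2,1] = 2·A[1,2].
So A[1,2] = 0/2 = 0.

0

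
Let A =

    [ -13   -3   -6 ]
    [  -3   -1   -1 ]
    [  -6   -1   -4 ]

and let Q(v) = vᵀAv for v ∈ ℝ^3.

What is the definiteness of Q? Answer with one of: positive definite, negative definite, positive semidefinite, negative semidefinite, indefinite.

negative definite

Leading principal minors: Δ_1 = -13, Δ_2 = 4, Δ_3 = -3.
The signs alternate starting with Δ_1 < 0, so by Sylvester's criterion Q is negative definite.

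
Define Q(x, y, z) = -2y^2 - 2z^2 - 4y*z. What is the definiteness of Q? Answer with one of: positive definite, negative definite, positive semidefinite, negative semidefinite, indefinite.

negative semidefinite

The symmetric matrix is A = [[0, 0, 0], [0, -2, -2], [0, -2, -2]].
Applying the same elementary operations to the rows and columns of A produces a congruent diagonal matrix with entries 0, -2, 0.
That gives 1 negative, 2 zero pivots.
Hence Q is negative semidefinite.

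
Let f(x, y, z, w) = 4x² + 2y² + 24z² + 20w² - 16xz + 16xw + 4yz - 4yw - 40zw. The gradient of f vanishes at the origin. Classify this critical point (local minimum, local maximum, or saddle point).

The Hessian at the origin is H = [[8, 0, -16, 16], [0, 4, 4, -4], [-16, 4, 48, -40], [16, -4, -40, 40]].
An LDLᵀ factorisation of H has diagonal entries 8, 4, 12, 8/3.
That gives 4 positive pivots.
H is positive definite, so the origin is a strict local minimum.

local minimum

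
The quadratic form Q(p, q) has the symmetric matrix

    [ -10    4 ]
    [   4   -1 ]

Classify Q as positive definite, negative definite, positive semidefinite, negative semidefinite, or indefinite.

indefinite

For the 2×2 matrix [[-10, 4], [4, -1]]: det = -10·-1 − (4)² = -6, trace = -11.
det < 0 so the eigenvalues have opposite signs; the form is indefinite.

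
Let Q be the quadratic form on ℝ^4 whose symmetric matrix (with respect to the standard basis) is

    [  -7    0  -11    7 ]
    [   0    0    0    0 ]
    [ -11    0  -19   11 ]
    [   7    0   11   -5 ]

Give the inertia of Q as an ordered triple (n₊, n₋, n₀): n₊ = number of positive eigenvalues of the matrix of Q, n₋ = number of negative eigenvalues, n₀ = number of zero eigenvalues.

Applying the same elementary operations to the rows and columns of A produces a congruent diagonal matrix with entries -7, 0, -12/7, 2.
So there are 1 positive, 2 negative, 1 zero pivots.

(1, 2, 1)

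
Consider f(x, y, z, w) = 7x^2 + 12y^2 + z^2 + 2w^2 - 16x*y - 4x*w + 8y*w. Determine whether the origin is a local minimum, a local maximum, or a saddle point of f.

The Hessian at the origin is H = [[14, -16, 0, -4], [-16, 24, 0, 8], [0, 0, 2, 0], [-4, 8, 0, 4]].
Congruent diagonalization of H (simultaneous row and column reduction) yields pivots 14, 40/7, 2, 4/5.
So there are 4 positive pivots.
H is positive definite, so the origin is a strict local minimum.

local minimum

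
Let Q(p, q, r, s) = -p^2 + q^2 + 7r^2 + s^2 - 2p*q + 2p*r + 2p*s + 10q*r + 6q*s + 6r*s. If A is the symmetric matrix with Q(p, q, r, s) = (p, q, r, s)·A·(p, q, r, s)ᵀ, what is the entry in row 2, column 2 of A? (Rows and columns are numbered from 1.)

The coefficient of q^2 in Q is 1, and that is exactly A[2,2].

1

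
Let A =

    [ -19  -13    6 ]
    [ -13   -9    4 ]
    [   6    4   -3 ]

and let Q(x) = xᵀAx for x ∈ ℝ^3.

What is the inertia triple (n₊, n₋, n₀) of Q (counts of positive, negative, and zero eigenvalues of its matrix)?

Symmetric row and column elimination reduces A to a congruent diagonal form with pivots -19, -2/19, -1.
Counting signs: 3 negative.

(0, 3, 0)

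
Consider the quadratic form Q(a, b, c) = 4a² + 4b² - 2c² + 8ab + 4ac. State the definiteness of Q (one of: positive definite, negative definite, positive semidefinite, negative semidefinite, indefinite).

indefinite

The symmetric matrix is A = [[4, 4, 2], [4, 4, 0], [2, 0, -2]].
A is congruent to a diagonal matrix with 2 positive, 1 negative and 0 zero entries, so Q is indefinite.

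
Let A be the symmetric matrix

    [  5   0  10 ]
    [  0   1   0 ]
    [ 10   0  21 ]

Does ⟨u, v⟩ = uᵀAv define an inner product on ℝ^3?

Leading principal minors: Δ_1 = 5, Δ_2 = 5, Δ_3 = 5.
All leading principal minors are positive, so by Sylvester's criterion Q is positive definite.
⟨·,·⟩ is an inner product exactly when A is positive definite.

yes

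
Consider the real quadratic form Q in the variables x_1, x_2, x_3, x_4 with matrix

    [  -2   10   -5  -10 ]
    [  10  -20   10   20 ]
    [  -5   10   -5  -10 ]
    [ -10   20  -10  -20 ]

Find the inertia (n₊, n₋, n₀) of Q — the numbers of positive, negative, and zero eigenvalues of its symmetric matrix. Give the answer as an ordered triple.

(1, 1, 2)

Row-reducing A symmetrically gives the diagonal entries -2, 30, 0, 0.
Counting signs: 1 positive, 1 negative, 2 zero.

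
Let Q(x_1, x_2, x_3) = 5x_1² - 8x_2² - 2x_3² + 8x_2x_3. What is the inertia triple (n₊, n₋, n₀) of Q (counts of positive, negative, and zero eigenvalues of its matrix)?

(1, 1, 1)

The symmetric matrix is A = [[5, 0, 0], [0, -8, 4], [0, 4, -2]].
Row-reducing A symmetrically gives the diagonal entries 5, -8, 0.
So there are 1 positive, 1 negative, 1 zero pivots.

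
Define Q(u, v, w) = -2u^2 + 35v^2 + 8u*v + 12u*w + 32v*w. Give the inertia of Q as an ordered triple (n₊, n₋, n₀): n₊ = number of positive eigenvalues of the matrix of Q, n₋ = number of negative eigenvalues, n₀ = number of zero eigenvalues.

The associated matrix is A = [[-2, 4, 6], [4, 35, 16], [6, 16, 0]].
Congruent diagonalization of A (simultaneous row and column reduction) yields pivots -2, 43, -10/43.
That gives 1 positive, 2 negative pivots.

(1, 2, 0)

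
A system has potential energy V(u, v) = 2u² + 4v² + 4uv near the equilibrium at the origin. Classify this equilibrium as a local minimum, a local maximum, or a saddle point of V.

The Hessian at the origin is H = [[4, 4], [4, 8]].
det H = 4·8 − (4)² = 16 > 0 and H[1,1] = 4 > 0, so H is positive definite.
Therefore the origin is a local minimum.

local minimum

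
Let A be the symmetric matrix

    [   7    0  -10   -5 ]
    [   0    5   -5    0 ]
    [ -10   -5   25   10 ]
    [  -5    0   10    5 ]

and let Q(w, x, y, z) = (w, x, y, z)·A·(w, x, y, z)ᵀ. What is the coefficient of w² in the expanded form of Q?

7

The coefficient of w² is the diagonal entry A[1,1] = 7.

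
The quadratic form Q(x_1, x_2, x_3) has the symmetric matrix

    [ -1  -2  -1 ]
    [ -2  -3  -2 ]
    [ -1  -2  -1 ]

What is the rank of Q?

Symmetric row and column elimination reduces A to a congruent diagonal form with pivots -1, 1, 0.
That gives 1 positive, 1 negative, 1 zero pivots.
The rank is the number of nonzero pivots: 2.

2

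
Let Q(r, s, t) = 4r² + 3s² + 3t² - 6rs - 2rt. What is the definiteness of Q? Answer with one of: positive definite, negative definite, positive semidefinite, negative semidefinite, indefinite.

positive definite

The symmetric matrix of Q is A = [[4, -3, -1], [-3, 3, 0], [-1, 0, 3]].
Leading principal minors: Δ_1 = 4, Δ_2 = 3, Δ_3 = 6.
All leading principal minors are positive, so by Sylvester's criterion Q is positive definite.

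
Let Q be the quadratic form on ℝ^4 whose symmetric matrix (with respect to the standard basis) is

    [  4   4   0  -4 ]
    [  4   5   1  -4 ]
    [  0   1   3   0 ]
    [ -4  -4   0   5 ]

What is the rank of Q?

Applying the same elementary operations to the rows and columns of A produces a congruent diagonal matrix with entries 4, 1, 2, 1.
That gives 4 positive pivots.
The rank is the number of nonzero pivots: 4.

4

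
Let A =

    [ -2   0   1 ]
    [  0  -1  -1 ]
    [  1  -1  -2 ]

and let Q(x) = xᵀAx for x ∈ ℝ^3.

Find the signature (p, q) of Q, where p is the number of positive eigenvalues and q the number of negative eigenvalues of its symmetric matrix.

(0, 3)

Applying the same elementary operations to the rows and columns of A produces a congruent diagonal matrix with entries -2, -1, -1/2.
Counting signs: 3 negative.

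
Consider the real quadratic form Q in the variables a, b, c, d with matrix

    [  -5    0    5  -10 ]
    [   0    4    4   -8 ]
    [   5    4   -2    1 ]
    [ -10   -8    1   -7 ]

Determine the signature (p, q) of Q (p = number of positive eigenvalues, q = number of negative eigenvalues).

(1, 3)

An LDLᵀ factorisation of A has diagonal entries -5, 4, -1, -2.
Counting signs: 1 positive, 3 negative.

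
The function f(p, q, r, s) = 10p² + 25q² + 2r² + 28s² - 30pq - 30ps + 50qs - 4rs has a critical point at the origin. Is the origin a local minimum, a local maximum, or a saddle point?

local minimum

The Hessian at the origin is H = [[20, -30, 0, -30], [-30, 50, 0, 50], [0, 0, 4, -4], [-30, 50, -4, 56]].
An LDLᵀ factorisation of H has diagonal entries 20, 5, 4, 2.
That gives 4 positive pivots.
H is positive definite, so the origin is a strict local minimum.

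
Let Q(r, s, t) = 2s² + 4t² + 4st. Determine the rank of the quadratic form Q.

Write A = [[0, 0, 0], [0, 2, 2], [0, 2, 4]].
Row-reducing A symmetrically gives the diagonal entries 0, 2, 2.
Counting signs: 2 positive, 1 zero.
The rank is the number of nonzero pivots: 2.

2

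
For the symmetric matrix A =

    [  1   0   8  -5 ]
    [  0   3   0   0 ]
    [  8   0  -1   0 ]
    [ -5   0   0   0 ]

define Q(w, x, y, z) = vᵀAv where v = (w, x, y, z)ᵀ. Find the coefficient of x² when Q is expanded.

The coefficient of x² is the diagonal entry A[2,2] = 3.

3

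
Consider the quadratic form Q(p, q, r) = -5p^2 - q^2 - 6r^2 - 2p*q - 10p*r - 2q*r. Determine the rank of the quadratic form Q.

The symmetric matrix is A = [[-5, -1, -5], [-1, -1, -1], [-5, -1, -6]].
Congruent diagonalization of A (simultaneous row and column reduction) yields pivots -5, -4/5, -1.
Counting signs: 3 negative.
The rank is the number of nonzero pivots: 3.

3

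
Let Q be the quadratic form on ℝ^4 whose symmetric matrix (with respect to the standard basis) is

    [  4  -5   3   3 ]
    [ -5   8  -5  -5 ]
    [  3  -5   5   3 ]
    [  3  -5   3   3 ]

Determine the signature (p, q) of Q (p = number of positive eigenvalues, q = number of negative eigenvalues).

Congruent diagonalization of A (simultaneous row and column reduction) yields pivots 4, 7/4, 13/7, -2/13.
Counting signs: 3 positive, 1 negative.

(3, 1)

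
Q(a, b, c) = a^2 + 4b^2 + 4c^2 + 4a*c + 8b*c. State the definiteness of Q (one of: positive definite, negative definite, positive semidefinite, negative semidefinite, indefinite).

indefinite

The associated matrix is A = [[1, 0, 2], [0, 4, 4], [2, 4, 4]].
Row-reducing A symmetrically gives the diagonal entries 1, 4, -4.
So there are 2 positive, 1 negative pivots.
Hence Q is indefinite.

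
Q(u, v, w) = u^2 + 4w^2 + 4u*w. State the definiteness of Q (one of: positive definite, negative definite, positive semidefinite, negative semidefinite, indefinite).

The symmetric matrix is A = [[1, 0, 2], [0, 0, 0], [2, 0, 4]].
Applying the same elementary operations to the rows and columns of A produces a congruent diagonal matrix with entries 1, 0, 0.
So there are 1 positive, 2 zero pivots.
Hence Q is positive semidefinite.

positive semidefinite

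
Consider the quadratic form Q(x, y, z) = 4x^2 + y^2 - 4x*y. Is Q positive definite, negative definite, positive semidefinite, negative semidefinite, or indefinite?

The associated matrix is A = [[4, -2, 0], [-2, 1, 0], [0, 0, 0]].
Row-reducing A symmetrically gives the diagonal entries 4, 0, 0.
So there are 1 positive, 2 zero pivots.
Hence Q is positive semidefinite.

positive semidefinite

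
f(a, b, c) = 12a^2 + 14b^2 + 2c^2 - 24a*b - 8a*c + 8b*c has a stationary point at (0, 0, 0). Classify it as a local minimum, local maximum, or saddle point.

local minimum

The Hessian at the origin is H = [[24, -24, -8], [-24, 28, 8], [-8, 8, 4]].
Congruent diagonalization of H (simultaneous row and column reduction) yields pivots 24, 4, 4/3.
So there are 3 positive pivots.
H is positive definite, so the origin is a strict local minimum.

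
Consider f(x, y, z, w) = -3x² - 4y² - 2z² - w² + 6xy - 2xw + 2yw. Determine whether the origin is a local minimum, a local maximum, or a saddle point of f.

The Hessian at the origin is H = [[-6, 6, 0, -2], [6, -8, 0, 2], [0, 0, -4, 0], [-2, 2, 0, -2]].
An LDLᵀ factorisation of H has diagonal entries -6, -2, -4, -4/3.
That gives 4 negative pivots.
H is negative definite, so the origin is a strict local maximum.

local maximum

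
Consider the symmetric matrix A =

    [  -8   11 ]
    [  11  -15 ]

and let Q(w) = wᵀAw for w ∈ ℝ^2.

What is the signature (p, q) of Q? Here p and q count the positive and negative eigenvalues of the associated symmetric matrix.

(1, 1)

Symmetric row and column elimination reduces A to a congruent diagonal form with pivots -8, 1/8.
Counting signs: 1 positive, 1 negative.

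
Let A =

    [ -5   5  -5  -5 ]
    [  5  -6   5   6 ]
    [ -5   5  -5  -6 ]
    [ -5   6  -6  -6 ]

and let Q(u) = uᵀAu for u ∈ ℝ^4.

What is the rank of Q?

4

Row reduction of A gives 4 nonzero rows, so rank A = 4.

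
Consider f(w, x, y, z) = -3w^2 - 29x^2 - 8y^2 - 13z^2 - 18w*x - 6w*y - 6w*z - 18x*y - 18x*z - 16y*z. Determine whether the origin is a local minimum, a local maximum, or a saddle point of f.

local maximum

The Hessian at the origin is H = [[-6, -18, -6, -6], [-18, -58, -18, -18], [-6, -18, -16, -16], [-6, -18, -16, -26]].
An LDLᵀ factorisation of H has diagonal entries -6, -4, -10, -10.
That gives 4 negative pivots.
H is negative definite, so the origin is a strict local maximum.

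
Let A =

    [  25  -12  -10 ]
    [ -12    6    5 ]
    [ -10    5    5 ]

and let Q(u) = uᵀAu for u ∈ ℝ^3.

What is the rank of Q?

An LDLᵀ factorisation of A has diagonal entries 25, 6/25, 5/6.
That gives 3 positive pivots.
The rank is the number of nonzero pivots: 3.

3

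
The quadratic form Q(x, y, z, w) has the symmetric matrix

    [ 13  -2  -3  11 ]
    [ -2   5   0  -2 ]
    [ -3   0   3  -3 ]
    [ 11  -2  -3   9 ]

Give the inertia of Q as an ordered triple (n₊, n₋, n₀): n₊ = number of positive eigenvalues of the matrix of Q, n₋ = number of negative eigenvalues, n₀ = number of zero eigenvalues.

(3, 1, 0)

An LDLᵀ factorisation of A has diagonal entries 13, 61/13, 138/61, -10/23.
That gives 3 positive, 1 negative pivots.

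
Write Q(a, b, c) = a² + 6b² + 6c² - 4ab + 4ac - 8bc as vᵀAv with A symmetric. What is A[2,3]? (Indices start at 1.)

The coefficient of b·c in Q is -8. For a symmetric A this equals A[2,3] + A[3,2] = 2·A[2,3].
So A[2,3] = -8/2 = -4.

-4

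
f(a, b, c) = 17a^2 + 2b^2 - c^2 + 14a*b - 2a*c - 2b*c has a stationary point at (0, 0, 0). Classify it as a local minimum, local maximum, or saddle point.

The Hessian at the origin is H = [[34, 14, -2], [14, 4, -2], [-2, -2, -2]].
Symmetric row and column elimination reduces H to a congruent diagonal form with pivots 34, -30/17, -4/3.
That gives 1 positive, 2 negative pivots.
H is indefinite, so the origin is a saddle point.

saddle point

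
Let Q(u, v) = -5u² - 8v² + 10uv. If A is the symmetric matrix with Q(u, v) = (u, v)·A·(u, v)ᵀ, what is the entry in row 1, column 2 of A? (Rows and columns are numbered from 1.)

The coefficient of u·v in Q is 10. For a symmetric A this equals A[1,2] + A[2,1] = 2·A[1,2].
So A[1,2] = 10/2 = 5.

5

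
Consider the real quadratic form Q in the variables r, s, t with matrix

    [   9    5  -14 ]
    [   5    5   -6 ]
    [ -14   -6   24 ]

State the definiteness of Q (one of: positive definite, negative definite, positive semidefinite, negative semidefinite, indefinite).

positive definite

Symmetric row and column elimination reduces A to a congruent diagonal form with pivots 9, 20/9, 4/5.
Counting signs: 3 positive.
Hence Q is positive definite.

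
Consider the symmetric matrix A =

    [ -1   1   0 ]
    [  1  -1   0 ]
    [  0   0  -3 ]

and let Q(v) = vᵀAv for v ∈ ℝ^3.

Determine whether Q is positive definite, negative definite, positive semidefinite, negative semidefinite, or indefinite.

Symmetric row and column elimination reduces A to a congruent diagonal form with pivots -1, 0, -3.
Counting signs: 2 negative, 1 zero.
Hence Q is negative semidefinite.

negative semidefinite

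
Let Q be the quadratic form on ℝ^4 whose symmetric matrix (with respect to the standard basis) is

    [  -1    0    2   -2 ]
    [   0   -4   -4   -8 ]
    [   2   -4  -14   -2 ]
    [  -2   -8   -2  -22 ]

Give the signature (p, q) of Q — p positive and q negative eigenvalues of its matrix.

(0, 4)

Symmetric row and column elimination reduces A to a congruent diagonal form with pivots -1, -4, -6, -4/3.
Counting signs: 4 negative.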